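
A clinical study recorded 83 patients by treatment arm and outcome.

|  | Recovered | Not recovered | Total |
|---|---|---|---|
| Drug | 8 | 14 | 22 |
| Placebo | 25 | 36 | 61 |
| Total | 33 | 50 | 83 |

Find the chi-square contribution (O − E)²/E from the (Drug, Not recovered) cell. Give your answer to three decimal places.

0.042

Row total (Drug) = 22; column total (Not recovered) = 50; N = 83.
Expected count E = 22 × 50 / 83 = 13.2530.
Contribution = (O − E)²/E = (14 − 13.2530)² / 13.2530 = 0.042.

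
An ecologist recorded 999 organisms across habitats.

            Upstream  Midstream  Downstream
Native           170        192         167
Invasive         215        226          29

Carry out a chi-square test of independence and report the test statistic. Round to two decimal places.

102.06

Row totals: 529, 470. Column totals: 385, 418, 196. Grand total N = 999.
Expected counts (row total × column total / N):
  Native, Upstream: 529×385/999 = 203.869
  Native, Midstream: 529×418/999 = 221.343
  Native, Downstream: 529×196/999 = 103.788
  Invasive, Upstream: 470×385/999 = 181.131
  Invasive, Midstream: 470×418/999 = 196.657
  Invasive, Downstream: 470×196/999 = 92.212
Contributions (O − E)²/E:
  (170 − 203.869)²/203.869 = 5.6267
  (192 − 221.343)²/221.343 = 3.8899
  (167 − 103.788)²/103.788 = 38.4992
  (215 − 181.131)²/181.131 = 6.3330
  (226 − 196.657)²/196.657 = 4.3782
  (29 − 92.212)²/92.212 = 43.3323
χ² = 5.6267 + 3.8899 + 38.4992 + 6.3330 + 4.3782 + 43.3323 = 102.06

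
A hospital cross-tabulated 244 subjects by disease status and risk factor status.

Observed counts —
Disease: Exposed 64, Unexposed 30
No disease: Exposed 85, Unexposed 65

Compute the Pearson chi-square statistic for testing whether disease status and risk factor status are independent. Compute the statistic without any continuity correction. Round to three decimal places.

Row totals: 94, 150. Column totals: 149, 95. Grand total N = 244.
Expected counts (row total × column total / N):
  Disease, Exposed: 94×149/244 = 57.40164
  Disease, Unexposed: 94×95/244 = 36.59836
  No disease, Exposed: 150×149/244 = 91.59836
  No disease, Unexposed: 150×95/244 = 58.40164
Contributions (O − E)²/E:
  (64 − 57.40164)²/57.40164 = 0.7585
  (30 − 36.59836)²/36.59836 = 1.1896
  (85 − 91.59836)²/91.59836 = 0.4753
  (65 − 58.40164)²/58.40164 = 0.7455
χ² = 0.7585 + 1.1896 + 0.4753 + 0.7455 = 3.169

3.169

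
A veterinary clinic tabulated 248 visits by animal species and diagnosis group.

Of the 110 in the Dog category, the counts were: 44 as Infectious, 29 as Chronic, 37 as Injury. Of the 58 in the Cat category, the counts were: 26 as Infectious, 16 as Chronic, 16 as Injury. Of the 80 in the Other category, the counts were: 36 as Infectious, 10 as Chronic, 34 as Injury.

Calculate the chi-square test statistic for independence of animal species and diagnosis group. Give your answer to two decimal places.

7.61

Row totals: 110, 58, 80. Column totals: 106, 55, 87. Grand total N = 248.
Expected counts (row total × column total / N):
  Dog, Infectious: 110×106/248 = 47.016
  Dog, Chronic: 110×55/248 = 24.395
  Dog, Injury: 110×87/248 = 38.589
  Cat, Infectious: 58×106/248 = 24.790
  Cat, Chronic: 58×55/248 = 12.863
  Cat, Injury: 58×87/248 = 20.347
  Other, Infectious: 80×106/248 = 34.194
  Other, Chronic: 80×55/248 = 17.742
  Other, Injury: 80×87/248 = 28.065
Contributions (O − E)²/E:
  (44 − 47.016)²/47.016 = 0.1935
  (29 − 24.395)²/24.395 = 0.8693
  (37 − 38.589)²/38.589 = 0.0654
  (26 − 24.790)²/24.790 = 0.0591
  (16 − 12.863)²/12.863 = 0.7650
  (16 − 20.347)²/20.347 = 0.9287
  (36 − 34.194)²/34.194 = 0.0954
  (10 − 17.742)²/17.742 = 3.3783
  (34 − 28.065)²/28.065 = 1.2551
χ² = 0.1935 + 0.8693 + 0.0654 + 0.0591 + 0.7650 + 0.9287 + 0.0954 + 3.3783 + 1.2551 = 7.61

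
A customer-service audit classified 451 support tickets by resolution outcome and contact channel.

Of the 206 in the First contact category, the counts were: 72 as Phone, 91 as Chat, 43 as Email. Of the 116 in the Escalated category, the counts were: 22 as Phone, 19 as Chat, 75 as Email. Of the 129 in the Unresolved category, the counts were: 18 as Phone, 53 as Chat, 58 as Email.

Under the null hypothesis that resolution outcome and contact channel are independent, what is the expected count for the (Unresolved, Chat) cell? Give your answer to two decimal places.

46.62

Row total (Unresolved) = 129; column total (Chat) = 163; grand total N = 451.
Expected count = (row total × column total) / N = 129 × 163 / 451 = 46.62.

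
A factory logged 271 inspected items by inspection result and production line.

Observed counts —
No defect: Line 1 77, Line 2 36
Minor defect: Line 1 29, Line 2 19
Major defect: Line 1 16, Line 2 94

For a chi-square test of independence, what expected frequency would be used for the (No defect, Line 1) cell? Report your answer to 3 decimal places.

50.871

Row total (No defect) = 113; column total (Line 1) = 122; grand total N = 271.
Expected count = (row total × column total) / N = 113 × 122 / 271 = 50.871.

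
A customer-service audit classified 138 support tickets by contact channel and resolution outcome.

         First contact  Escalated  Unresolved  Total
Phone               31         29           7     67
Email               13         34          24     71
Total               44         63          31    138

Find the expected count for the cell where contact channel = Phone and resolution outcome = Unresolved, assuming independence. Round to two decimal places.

15.05

Row total (Phone) = 67; column total (Unresolved) = 31; grand total N = 138.
Expected count = (row total × column total) / N = 67 × 31 / 138 = 15.05.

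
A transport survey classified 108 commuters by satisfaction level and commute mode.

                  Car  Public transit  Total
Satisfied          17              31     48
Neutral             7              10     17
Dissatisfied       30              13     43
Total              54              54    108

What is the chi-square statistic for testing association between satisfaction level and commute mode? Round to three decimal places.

11.334

Grand total N = 108.
Expected counts (row total × column total / N):
  Satisfied, Car: 48×54/108 = 24.0000
  Satisfied, Public transit: 48×54/108 = 24.0000
  Neutral, Car: 17×54/108 = 8.5000
  Neutral, Public transit: 17×54/108 = 8.5000
  Dissatisfied, Car: 43×54/108 = 21.5000
  Dissatisfied, Public transit: 43×54/108 = 21.5000
Contributions (O − E)²/E:
  (17 − 24.0000)²/24.0000 = 2.0417
  (31 − 24.0000)²/24.0000 = 2.0417
  (7 − 8.5000)²/8.5000 = 0.2647
  (10 − 8.5000)²/8.5000 = 0.2647
  (30 − 21.5000)²/21.5000 = 3.3605
  (13 − 21.5000)²/21.5000 = 3.3605
χ² = 2.0417 + 2.0417 + 0.2647 + 0.2647 + 3.3605 + 3.3605 = 11.334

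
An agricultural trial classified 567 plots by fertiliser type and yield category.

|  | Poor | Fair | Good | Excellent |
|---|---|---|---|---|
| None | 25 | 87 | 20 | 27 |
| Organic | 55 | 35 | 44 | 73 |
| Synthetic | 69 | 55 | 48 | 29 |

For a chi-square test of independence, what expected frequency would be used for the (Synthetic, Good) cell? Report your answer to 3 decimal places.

39.704

Row total (Synthetic) = 201; column total (Good) = 112; grand total N = 567.
Expected count = (row total × column total) / N = 201 × 112 / 567 = 39.704.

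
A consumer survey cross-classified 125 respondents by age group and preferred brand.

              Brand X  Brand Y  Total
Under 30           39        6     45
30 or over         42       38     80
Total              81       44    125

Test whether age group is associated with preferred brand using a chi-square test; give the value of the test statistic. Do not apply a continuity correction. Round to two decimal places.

14.74

Grand total N = 125.
Expected counts (row total × column total / N):
  Under 30, Brand X: 45×81/125 = 29.160
  Under 30, Brand Y: 45×44/125 = 15.840
  30 or over, Brand X: 80×81/125 = 51.840
  30 or over, Brand Y: 80×44/125 = 28.160
Contributions (O − E)²/E:
  (39 − 29.160)²/29.160 = 3.3205
  (6 − 15.840)²/15.840 = 6.1127
  (42 − 51.840)²/51.840 = 1.8678
  (38 − 28.160)²/28.160 = 3.4384
χ² = 3.3205 + 6.1127 + 1.8678 + 3.4384 = 14.74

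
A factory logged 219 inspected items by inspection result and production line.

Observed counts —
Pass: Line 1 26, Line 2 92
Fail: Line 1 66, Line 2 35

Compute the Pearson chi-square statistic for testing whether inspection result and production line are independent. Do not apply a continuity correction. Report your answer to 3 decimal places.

Row totals: 118, 101. Column totals: 92, 127. Grand total N = 219.
Expected counts (row total × column total / N):
  Pass, Line 1: 118×92/219 = 49.5708
  Pass, Line 2: 118×127/219 = 68.4292
  Fail, Line 1: 101×92/219 = 42.4292
  Fail, Line 2: 101×127/219 = 58.5708
Contributions (O − E)²/E:
  (26 − 49.5708)²/49.5708 = 11.2079
  (92 − 68.4292)²/68.4292 = 8.1191
  (66 − 42.4292)²/42.4292 = 13.0943
  (35 − 58.5708)²/58.5708 = 9.4857
χ² = 11.2079 + 8.1191 + 13.0943 + 9.4857 = 41.907

41.907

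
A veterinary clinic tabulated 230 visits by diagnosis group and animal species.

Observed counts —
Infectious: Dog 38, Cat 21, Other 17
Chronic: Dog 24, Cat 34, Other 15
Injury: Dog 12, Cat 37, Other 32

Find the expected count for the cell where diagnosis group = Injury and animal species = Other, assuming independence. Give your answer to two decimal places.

22.54

Row total (Injury) = 81; column total (Other) = 64; grand total N = 230.
Expected count = (row total × column total) / N = 81 × 64 / 230 = 22.54.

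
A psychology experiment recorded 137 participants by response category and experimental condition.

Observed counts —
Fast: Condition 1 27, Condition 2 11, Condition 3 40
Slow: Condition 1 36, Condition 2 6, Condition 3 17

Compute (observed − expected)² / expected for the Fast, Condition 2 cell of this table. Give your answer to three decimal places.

Row total (Fast) = 78; column total (Condition 2) = 17; N = 137.
Expected count E = 78 × 17 / 137 = 9.6788.
Contribution = (O − E)²/E = (11 − 9.6788)² / 9.6788 = 0.180.

0.180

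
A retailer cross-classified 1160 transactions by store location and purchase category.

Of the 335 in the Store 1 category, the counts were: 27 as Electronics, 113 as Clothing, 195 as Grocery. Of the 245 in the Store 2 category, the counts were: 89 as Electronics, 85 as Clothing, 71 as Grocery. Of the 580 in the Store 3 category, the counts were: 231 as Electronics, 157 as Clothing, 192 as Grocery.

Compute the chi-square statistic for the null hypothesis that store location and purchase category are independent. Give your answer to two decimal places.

123.27

Row totals: 335, 245, 580. Column totals: 347, 355, 458. Grand total N = 1160.
Expected counts (row total × column total / N):
  Store 1, Electronics: 335×347/1160 = 100.211
  Store 1, Clothing: 335×355/1160 = 102.522
  Store 1, Grocery: 335×458/1160 = 132.267
  Store 2, Electronics: 245×347/1160 = 73.289
  Store 2, Clothing: 245×355/1160 = 74.978
  Store 2, Grocery: 245×458/1160 = 96.733
  Store 3, Electronics: 580×347/1160 = 173.500
  Store 3, Clothing: 580×355/1160 = 177.500
  Store 3, Grocery: 580×458/1160 = 229.000
Contributions (O − E)²/E:
  (27 − 100.211)²/100.211 = 53.4857
  (113 − 102.522)²/102.522 = 1.0709
  (195 − 132.267)²/132.267 = 29.7537
  (89 − 73.289)²/73.289 = 3.3680
  (85 − 74.978)²/74.978 = 1.3396
  (71 − 96.733)²/96.733 = 6.8455
  (231 − 173.500)²/173.500 = 19.0562
  (157 − 177.500)²/177.500 = 2.3676
  (192 − 229.000)²/229.000 = 5.9782
χ² = 53.4857 + 1.0709 + 29.7537 + 3.3680 + 1.3396 + 6.8455 + 19.0562 + 2.3676 + 5.9782 = 123.27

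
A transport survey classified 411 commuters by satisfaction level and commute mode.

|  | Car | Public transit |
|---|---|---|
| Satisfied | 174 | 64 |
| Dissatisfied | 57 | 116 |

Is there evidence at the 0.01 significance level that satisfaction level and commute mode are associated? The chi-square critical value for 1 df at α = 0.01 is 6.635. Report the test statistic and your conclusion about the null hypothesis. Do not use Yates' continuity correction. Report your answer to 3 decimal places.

Row totals: 238, 173. Column totals: 231, 180. Grand total N = 411.
Expected counts (row total × column total / N):
  Satisfied, Car: 238×231/411 = 133.7664
  Satisfied, Public transit: 238×180/411 = 104.2336
  Dissatisfied, Car: 173×231/411 = 97.2336
  Dissatisfied, Public transit: 173×180/411 = 75.7664
Contributions (O − E)²/E:
  (174 − 133.7664)²/133.7664 = 12.1013
  (64 − 104.2336)²/104.2336 = 15.5299
  (57 − 97.2336)²/97.2336 = 16.6480
  (116 − 75.7664)²/75.7664 = 21.3649
χ² = 12.1013 + 15.5299 + 16.6480 + 21.3649 = 65.644
df = (2−1)(2−1) = 1. Since 65.644 > 6.635, reject the null hypothesis of independence at α = 0.01.

65.644; reject H₀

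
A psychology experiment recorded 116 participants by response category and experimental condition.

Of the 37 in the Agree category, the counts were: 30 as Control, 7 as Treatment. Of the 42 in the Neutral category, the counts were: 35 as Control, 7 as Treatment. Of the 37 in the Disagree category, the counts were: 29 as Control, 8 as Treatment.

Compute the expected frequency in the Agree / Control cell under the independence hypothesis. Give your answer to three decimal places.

29.983

Row total (Agree) = 37; column total (Control) = 94; grand total N = 116.
Expected count = (row total × column total) / N = 37 × 94 / 116 = 29.983.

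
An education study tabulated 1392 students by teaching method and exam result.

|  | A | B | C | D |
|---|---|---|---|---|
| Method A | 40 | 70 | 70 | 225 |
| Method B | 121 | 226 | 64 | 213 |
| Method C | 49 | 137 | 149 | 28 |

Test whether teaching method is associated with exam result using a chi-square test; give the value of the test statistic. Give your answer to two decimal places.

291.46

Row totals: 405, 624, 363. Column totals: 210, 433, 283, 466. Grand total N = 1392.
Expected counts (row total × column total / N):
  Method A, A: 405×210/1392 = 61.0991
  Method A, B: 405×433/1392 = 125.9806
  Method A, C: 405×283/1392 = 82.3384
  Method A, D: 405×466/1392 = 135.5819
  Method B, A: 624×210/1392 = 94.1379
  Method B, B: 624×433/1392 = 194.1034
  Method B, C: 624×283/1392 = 126.8621
  Method B, D: 624×466/1392 = 208.8966
  Method C, A: 363×210/1392 = 54.7629
  Method C, B: 363×433/1392 = 112.9159
  Method C, C: 363×283/1392 = 73.7996
  Method C, D: 363×466/1392 = 121.5216
Contributions (O − E)²/E:
  (40 − 61.0991)²/61.0991 = 7.2861
  (70 − 125.9806)²/125.9806 = 24.8755
  (70 − 82.3384)²/82.3384 = 1.8489
  (225 − 135.5819)²/135.5819 = 58.9724
  (121 − 94.1379)²/94.1379 = 7.6651
  (226 − 194.1034)²/194.1034 = 5.2415
  (64 − 126.8621)²/126.8621 = 31.1491
  (213 − 208.8966)²/208.8966 = 0.0806
  (49 − 54.7629)²/54.7629 = 0.6065
  (137 − 112.9159)²/112.9159 = 5.1370
  (149 − 73.7996)²/73.7996 = 76.6278
  (28 − 121.5216)²/121.5216 = 71.9731
χ² = 7.2861 + 24.8755 + 1.8489 + 58.9724 + 7.6651 + 5.2415 + 31.1491 + 0.0806 + 0.6065 + 5.1370 + 76.6278 + 71.9731 = 291.46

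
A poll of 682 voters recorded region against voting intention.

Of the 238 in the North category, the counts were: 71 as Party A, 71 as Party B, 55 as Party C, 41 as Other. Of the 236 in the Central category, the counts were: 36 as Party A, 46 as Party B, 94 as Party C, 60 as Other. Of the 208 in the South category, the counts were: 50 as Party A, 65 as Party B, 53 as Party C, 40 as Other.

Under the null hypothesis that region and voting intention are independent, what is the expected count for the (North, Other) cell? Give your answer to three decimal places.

49.205

Row total (North) = 238; column total (Other) = 141; grand total N = 682.
Expected count = (row total × column total) / N = 238 × 141 / 682 = 49.205.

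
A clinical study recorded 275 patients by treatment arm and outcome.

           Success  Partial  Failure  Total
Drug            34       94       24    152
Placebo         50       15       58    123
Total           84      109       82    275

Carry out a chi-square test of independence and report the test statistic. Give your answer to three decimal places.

Grand total N = 275.
Expected counts (row total × column total / N):
  Drug, Success: 152×84/275 = 46.42909
  Drug, Partial: 152×109/275 = 60.24727
  Drug, Failure: 152×82/275 = 45.32364
  Placebo, Success: 123×84/275 = 37.57091
  Placebo, Partial: 123×109/275 = 48.75273
  Placebo, Failure: 123×82/275 = 36.67636
Contributions (O − E)²/E:
  (34 − 46.42909)²/46.42909 = 3.3273
  (94 − 60.24727)²/60.24727 = 18.9095
  (24 − 45.32364)²/45.32364 = 10.0322
  (50 − 37.57091)²/37.57091 = 4.1118
  (15 − 48.75273)²/48.75273 = 23.3679
  (58 − 36.67636)²/36.67636 = 12.3976
χ² = 3.3273 + 18.9095 + 10.0322 + 4.1118 + 23.3679 + 12.3976 = 72.146

72.146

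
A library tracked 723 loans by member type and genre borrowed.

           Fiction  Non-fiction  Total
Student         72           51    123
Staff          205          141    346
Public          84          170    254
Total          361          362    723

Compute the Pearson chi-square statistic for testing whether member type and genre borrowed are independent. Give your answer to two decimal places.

Grand total N = 723.
Expected counts (row total × column total / N):
  Student, Fiction: 123×361/723 = 61.415
  Student, Non-fiction: 123×362/723 = 61.585
  Staff, Fiction: 346×361/723 = 172.761
  Staff, Non-fiction: 346×362/723 = 173.239
  Public, Fiction: 254×361/723 = 126.824
  Public, Non-fiction: 254×362/723 = 127.176
Contributions (O − E)²/E:
  (72 − 61.415)²/61.415 = 1.8243
  (51 − 61.585)²/61.585 = 1.8193
  (205 − 172.761)²/172.761 = 6.0161
  (141 − 173.239)²/173.239 = 5.9995
  (84 − 126.824)²/126.824 = 14.4602
  (170 − 127.176)²/127.176 = 14.4201
χ² = 1.8243 + 1.8193 + 6.0161 + 5.9995 + 14.4602 + 14.4201 = 44.54

44.54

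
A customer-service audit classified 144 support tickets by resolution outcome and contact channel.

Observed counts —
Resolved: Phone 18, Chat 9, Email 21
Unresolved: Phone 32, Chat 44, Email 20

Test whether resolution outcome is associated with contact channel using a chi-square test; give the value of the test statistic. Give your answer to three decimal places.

Row totals: 48, 96. Column totals: 50, 53, 41. Grand total N = 144.
Expected counts (row total × column total / N):
  Resolved, Phone: 48×50/144 = 16.6667
  Resolved, Chat: 48×53/144 = 17.6667
  Resolved, Email: 48×41/144 = 13.6667
  Unresolved, Phone: 96×50/144 = 33.3333
  Unresolved, Chat: 96×53/144 = 35.3333
  Unresolved, Email: 96×41/144 = 27.3333
Contributions (O − E)²/E:
  (18 − 16.6667)²/16.6667 = 0.1067
  (9 − 17.6667)²/17.6667 = 4.2516
  (21 − 13.6667)²/13.6667 = 3.9349
  (32 − 33.3333)²/33.3333 = 0.0533
  (44 − 35.3333)²/35.3333 = 2.1258
  (20 − 27.3333)²/27.3333 = 1.9675
χ² = 0.1067 + 4.2516 + 3.9349 + 0.0533 + 2.1258 + 1.9675 = 12.440

12.440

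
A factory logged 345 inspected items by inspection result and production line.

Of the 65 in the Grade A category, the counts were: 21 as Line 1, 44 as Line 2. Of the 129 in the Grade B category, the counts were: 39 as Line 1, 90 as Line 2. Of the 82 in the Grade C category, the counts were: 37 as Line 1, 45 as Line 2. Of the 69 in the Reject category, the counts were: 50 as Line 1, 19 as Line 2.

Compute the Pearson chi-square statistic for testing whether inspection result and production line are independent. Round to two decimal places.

36.26

Row totals: 65, 129, 82, 69. Column totals: 147, 198. Grand total N = 345.
Expected counts (row total × column total / N):
  Grade A, Line 1: 65×147/345 = 27.696
  Grade A, Line 2: 65×198/345 = 37.304
  Grade B, Line 1: 129×147/345 = 54.965
  Grade B, Line 2: 129×198/345 = 74.035
  Grade C, Line 1: 82×147/345 = 34.939
  Grade C, Line 2: 82×198/345 = 47.061
  Reject, Line 1: 69×147/345 = 29.400
  Reject, Line 2: 69×198/345 = 39.600
Contributions (O − E)²/E:
  (21 − 27.696)²/27.696 = 1.6189
  (44 − 37.304)²/37.304 = 1.2019
  (39 − 54.965)²/54.965 = 4.6372
  (90 − 74.035)²/74.035 = 3.4427
  (37 − 34.939)²/34.939 = 0.1216
  (45 − 47.061)²/47.061 = 0.0903
  (50 − 29.400)²/29.400 = 14.4340
  (19 − 39.600)²/39.600 = 10.7162
χ² = 1.6189 + 1.2019 + 4.6372 + 3.4427 + 0.1216 + 0.0903 + 14.4340 + 10.7162 = 36.26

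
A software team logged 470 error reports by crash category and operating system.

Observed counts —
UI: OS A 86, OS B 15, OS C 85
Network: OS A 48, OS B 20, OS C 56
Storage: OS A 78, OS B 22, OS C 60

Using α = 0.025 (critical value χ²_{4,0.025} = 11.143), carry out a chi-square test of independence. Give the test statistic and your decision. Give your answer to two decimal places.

7.74; fail to reject H₀

Row totals: 186, 124, 160. Column totals: 212, 57, 201. Grand total N = 470.
Expected counts (row total × column total / N):
  UI, OS A: 186×212/470 = 83.898
  UI, OS B: 186×57/470 = 22.557
  UI, OS C: 186×201/470 = 79.545
  Network, OS A: 124×212/470 = 55.932
  Network, OS B: 124×57/470 = 15.038
  Network, OS C: 124×201/470 = 53.030
  Storage, OS A: 160×212/470 = 72.170
  Storage, OS B: 160×57/470 = 19.404
  Storage, OS C: 160×201/470 = 68.426
Contributions (O − E)²/E:
  (86 − 83.898)²/83.898 = 0.0527
  (15 − 22.557)²/22.557 = 2.5317
  (85 − 79.545)²/79.545 = 0.3741
  (48 − 55.932)²/55.932 = 1.1249
  (20 − 15.038)²/15.038 = 1.6373
  (56 − 53.030)²/53.030 = 0.1663
  (78 − 72.170)²/72.170 = 0.4710
  (22 − 19.404)²/19.404 = 0.3473
  (60 − 68.426)²/68.426 = 1.0376
χ² = 0.0527 + 2.5317 + 0.3741 + 1.1249 + 1.6373 + 0.1663 + 0.4710 + 0.3473 + 1.0376 = 7.74
df = (3−1)(3−1) = 4. Since 7.74 < 11.143, fail to reject the null hypothesis of independence at α = 0.025.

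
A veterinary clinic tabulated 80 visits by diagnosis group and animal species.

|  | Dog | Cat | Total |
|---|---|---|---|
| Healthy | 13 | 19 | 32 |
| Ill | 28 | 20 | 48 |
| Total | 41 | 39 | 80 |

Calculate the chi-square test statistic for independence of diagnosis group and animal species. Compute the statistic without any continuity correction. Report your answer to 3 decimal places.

Grand total N = 80.
Expected counts (row total × column total / N):
  Healthy, Dog: 32×41/80 = 16.4000
  Healthy, Cat: 32×39/80 = 15.6000
  Ill, Dog: 48×41/80 = 24.6000
  Ill, Cat: 48×39/80 = 23.4000
Contributions (O − E)²/E:
  (13 − 16.4000)²/16.4000 = 0.7049
  (19 − 15.6000)²/15.6000 = 0.7410
  (28 − 24.6000)²/24.6000 = 0.4699
  (20 − 23.4000)²/23.4000 = 0.4940
χ² = 0.7049 + 0.7410 + 0.4699 + 0.4940 = 2.410

2.410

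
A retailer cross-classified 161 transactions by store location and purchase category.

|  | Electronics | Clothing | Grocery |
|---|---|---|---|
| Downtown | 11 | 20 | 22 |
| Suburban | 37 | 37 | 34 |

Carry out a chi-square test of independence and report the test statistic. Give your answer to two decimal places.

3.32

Row totals: 53, 108. Column totals: 48, 57, 56. Grand total N = 161.
Expected counts (row total × column total / N):
  Downtown, Electronics: 53×48/161 = 15.801
  Downtown, Clothing: 53×57/161 = 18.764
  Downtown, Grocery: 53×56/161 = 18.435
  Suburban, Electronics: 108×48/161 = 32.199
  Suburban, Clothing: 108×57/161 = 38.236
  Suburban, Grocery: 108×56/161 = 37.565
Contributions (O − E)²/E:
  (11 − 15.801)²/15.801 = 1.4587
  (20 − 18.764)²/18.764 = 0.0814
  (22 − 18.435)²/18.435 = 0.6894
  (37 − 32.199)²/32.199 = 0.7158
  (37 − 38.236)²/38.236 = 0.0400
  (34 − 37.565)²/37.565 = 0.3383
χ² = 1.4587 + 0.0814 + 0.6894 + 0.7158 + 0.0400 + 0.3383 = 3.32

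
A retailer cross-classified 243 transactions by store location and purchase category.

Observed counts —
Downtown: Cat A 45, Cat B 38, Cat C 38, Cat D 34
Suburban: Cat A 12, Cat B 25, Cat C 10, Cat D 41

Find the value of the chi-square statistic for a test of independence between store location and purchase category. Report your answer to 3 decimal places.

Row totals: 155, 88. Column totals: 57, 63, 48, 75. Grand total N = 243.
Expected counts (row total × column total / N):
  Downtown, Cat A: 155×57/243 = 36.35802
  Downtown, Cat B: 155×63/243 = 40.18519
  Downtown, Cat C: 155×48/243 = 30.61728
  Downtown, Cat D: 155×75/243 = 47.83951
  Suburban, Cat A: 88×57/243 = 20.64198
  Suburban, Cat B: 88×63/243 = 22.81481
  Suburban, Cat C: 88×48/243 = 17.38272
  Suburban, Cat D: 88×75/243 = 27.16049
Contributions (O − E)²/E:
  (45 − 36.35802)²/36.35802 = 2.0541
  (38 − 40.18519)²/40.18519 = 0.1188
  (38 − 30.61728)²/30.61728 = 1.7802
  (34 − 47.83951)²/47.83951 = 4.0036
  (12 − 20.64198)²/20.64198 = 3.6181
  (25 − 22.81481)²/22.81481 = 0.2093
  (10 − 17.38272)²/17.38272 = 3.1356
  (41 − 27.16049)²/27.16049 = 7.0519
χ² = 2.0541 + 0.1188 + 1.7802 + 4.0036 + 3.6181 + 0.2093 + 3.1356 + 7.0519 = 21.972

21.972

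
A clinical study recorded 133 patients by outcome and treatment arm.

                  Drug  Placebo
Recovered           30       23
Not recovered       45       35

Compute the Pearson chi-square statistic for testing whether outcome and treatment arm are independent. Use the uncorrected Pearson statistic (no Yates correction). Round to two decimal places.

Row totals: 53, 80. Column totals: 75, 58. Grand total N = 133.
Expected counts (row total × column total / N):
  Recovered, Drug: 53×75/133 = 29.887
  Recovered, Placebo: 53×58/133 = 23.113
  Not recovered, Drug: 80×75/133 = 45.113
  Not recovered, Placebo: 80×58/133 = 34.887
Contributions (O − E)²/E:
  (30 − 29.887)²/29.887 = 0.0004
  (23 − 23.113)²/23.113 = 0.0006
  (45 − 45.113)²/45.113 = 0.0003
  (35 − 34.887)²/34.887 = 0.0004
χ² = 0.0004 + 0.0006 + 0.0003 + 0.0004 = 0.00

0.00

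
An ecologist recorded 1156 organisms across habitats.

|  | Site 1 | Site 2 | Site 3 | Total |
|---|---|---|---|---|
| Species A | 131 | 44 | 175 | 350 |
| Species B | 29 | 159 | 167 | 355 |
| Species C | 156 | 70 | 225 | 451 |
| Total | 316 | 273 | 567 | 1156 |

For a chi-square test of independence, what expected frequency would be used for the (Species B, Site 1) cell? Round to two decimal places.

Row total (Species B) = 355; column total (Site 1) = 316; grand total N = 1156.
Expected count = (row total × column total) / N = 355 × 316 / 1156 = 97.04.

97.04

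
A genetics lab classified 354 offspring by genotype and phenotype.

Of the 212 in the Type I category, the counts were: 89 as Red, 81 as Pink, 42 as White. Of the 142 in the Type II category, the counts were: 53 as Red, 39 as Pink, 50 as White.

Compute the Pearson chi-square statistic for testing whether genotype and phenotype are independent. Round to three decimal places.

11.115

Row totals: 212, 142. Column totals: 142, 120, 92. Grand total N = 354.
Expected counts (row total × column total / N):
  Type I, Red: 212×142/354 = 85.0395
  Type I, Pink: 212×120/354 = 71.8644
  Type I, White: 212×92/354 = 55.0960
  Type II, Red: 142×142/354 = 56.9605
  Type II, Pink: 142×120/354 = 48.1356
  Type II, White: 142×92/354 = 36.9040
Contributions (O − E)²/E:
  (89 − 85.0395)²/85.0395 = 0.1845
  (81 − 71.8644)²/71.8644 = 1.1613
  (42 − 55.0960)²/55.0960 = 3.1128
  (53 − 56.9605)²/56.9605 = 0.2754
  (39 − 48.1356)²/48.1356 = 1.7338
  (50 − 36.9040)²/36.9040 = 4.6473
χ² = 0.1845 + 1.1613 + 3.1128 + 0.2754 + 1.7338 + 4.6473 = 11.115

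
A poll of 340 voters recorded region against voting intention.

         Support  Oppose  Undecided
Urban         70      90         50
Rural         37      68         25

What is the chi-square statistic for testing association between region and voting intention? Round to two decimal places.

Row totals: 210, 130. Column totals: 107, 158, 75. Grand total N = 340.
Expected counts (row total × column total / N):
  Urban, Support: 210×107/340 = 66.088
  Urban, Oppose: 210×158/340 = 97.588
  Urban, Undecided: 210×75/340 = 46.324
  Rural, Support: 130×107/340 = 40.912
  Rural, Oppose: 130×158/340 = 60.412
  Rural, Undecided: 130×75/340 = 28.676
Contributions (O − E)²/E:
  (70 − 66.088)²/66.088 = 0.2316
  (90 − 97.588)²/97.588 = 0.5900
  (50 − 46.324)²/46.324 = 0.2917
  (37 − 40.912)²/40.912 = 0.3741
  (68 − 60.412)²/60.412 = 0.9531
  (25 − 28.676)²/28.676 = 0.4712
χ² = 0.2316 + 0.5900 + 0.2917 + 0.3741 + 0.9531 + 0.4712 = 2.91

2.91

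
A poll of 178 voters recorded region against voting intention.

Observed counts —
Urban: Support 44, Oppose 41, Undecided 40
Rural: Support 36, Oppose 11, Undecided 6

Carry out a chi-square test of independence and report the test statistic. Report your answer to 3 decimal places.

16.876

Row totals: 125, 53. Column totals: 80, 52, 46. Grand total N = 178.
Expected counts (row total × column total / N):
  Urban, Support: 125×80/178 = 56.1798
  Urban, Oppose: 125×52/178 = 36.5169
  Urban, Undecided: 125×46/178 = 32.3034
  Rural, Support: 53×80/178 = 23.8202
  Rural, Oppose: 53×52/178 = 15.4831
  Rural, Undecided: 53×46/178 = 13.6966
Contributions (O − E)²/E:
  (44 − 56.1798)²/56.1798 = 2.6406
  (41 − 36.5169)²/36.5169 = 0.5504
  (40 − 32.3034)²/32.3034 = 1.8338
  (36 − 23.8202)²/23.8202 = 6.2278
  (11 − 15.4831)²/15.4831 = 1.2981
  (6 − 13.6966)²/13.6966 = 4.3250
χ² = 2.6406 + 0.5504 + 1.8338 + 6.2278 + 1.2981 + 4.3250 = 16.876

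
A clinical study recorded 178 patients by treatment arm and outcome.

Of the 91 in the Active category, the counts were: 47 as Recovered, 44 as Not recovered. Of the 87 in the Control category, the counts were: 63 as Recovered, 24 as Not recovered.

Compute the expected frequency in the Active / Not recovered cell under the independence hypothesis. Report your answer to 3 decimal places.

Row total (Active) = 91; column total (Not recovered) = 68; grand total N = 178.
Expected count = (row total × column total) / N = 91 × 68 / 178 = 34.764.

34.764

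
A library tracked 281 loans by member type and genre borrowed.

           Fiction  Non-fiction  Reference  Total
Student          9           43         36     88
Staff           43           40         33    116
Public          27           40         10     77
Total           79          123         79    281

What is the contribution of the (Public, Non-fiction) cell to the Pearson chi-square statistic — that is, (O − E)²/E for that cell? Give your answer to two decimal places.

1.18

Row total (Public) = 77; column total (Non-fiction) = 123; N = 281.
Expected count E = 77 × 123 / 281 = 33.705.
Contribution = (O − E)²/E = (40 − 33.705)² / 33.705 = 1.18.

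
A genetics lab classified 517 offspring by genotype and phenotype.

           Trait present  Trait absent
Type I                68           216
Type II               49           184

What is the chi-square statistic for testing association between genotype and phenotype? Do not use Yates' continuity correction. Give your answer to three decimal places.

Row totals: 284, 233. Column totals: 117, 400. Grand total N = 517.
Expected counts (row total × column total / N):
  Type I, Trait present: 284×117/517 = 64.2708
  Type I, Trait absent: 284×400/517 = 219.7292
  Type II, Trait present: 233×117/517 = 52.7292
  Type II, Trait absent: 233×400/517 = 180.2708
Contributions (O − E)²/E:
  (68 − 64.2708)²/64.2708 = 0.2164
  (216 − 219.7292)²/219.7292 = 0.0633
  (49 − 52.7292)²/52.7292 = 0.2637
  (184 − 180.2708)²/180.2708 = 0.0771
χ² = 0.2164 + 0.0633 + 0.2637 + 0.0771 = 0.621

0.621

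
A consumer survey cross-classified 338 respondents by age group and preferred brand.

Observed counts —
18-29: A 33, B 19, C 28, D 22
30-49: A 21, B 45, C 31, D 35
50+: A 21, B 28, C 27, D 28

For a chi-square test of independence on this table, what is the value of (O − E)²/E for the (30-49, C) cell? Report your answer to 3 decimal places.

0.199

Row total (30-49) = 132; column total (C) = 86; N = 338.
Expected count E = 132 × 86 / 338 = 33.5858.
Contribution = (O − E)²/E = (31 − 33.5858)² / 33.5858 = 0.199.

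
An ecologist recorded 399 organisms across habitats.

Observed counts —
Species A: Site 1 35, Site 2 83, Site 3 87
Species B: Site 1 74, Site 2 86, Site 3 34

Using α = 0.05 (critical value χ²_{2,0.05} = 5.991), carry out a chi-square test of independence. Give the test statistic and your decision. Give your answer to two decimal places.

Row totals: 205, 194. Column totals: 109, 169, 121. Grand total N = 399.
Expected counts (row total × column total / N):
  Species A, Site 1: 205×109/399 = 56.003
  Species A, Site 2: 205×169/399 = 86.830
  Species A, Site 3: 205×121/399 = 62.168
  Species B, Site 1: 194×109/399 = 52.997
  Species B, Site 2: 194×169/399 = 82.170
  Species B, Site 3: 194×121/399 = 58.832
Contributions (O − E)²/E:
  (35 − 56.003)²/56.003 = 7.8768
  (83 − 86.830)²/86.830 = 0.1689
  (87 − 62.168)²/62.168 = 9.9187
  (74 − 52.997)²/52.997 = 8.3236
  (86 − 82.170)²/82.170 = 0.1785
  (34 − 58.832)²/58.832 = 10.4812
χ² = 7.8768 + 0.1689 + 9.9187 + 8.3236 + 0.1785 + 10.4812 = 36.95
df = (2−1)(3−1) = 2. Since 36.95 > 5.991, reject the null hypothesis of independence at α = 0.05.

36.95; reject H₀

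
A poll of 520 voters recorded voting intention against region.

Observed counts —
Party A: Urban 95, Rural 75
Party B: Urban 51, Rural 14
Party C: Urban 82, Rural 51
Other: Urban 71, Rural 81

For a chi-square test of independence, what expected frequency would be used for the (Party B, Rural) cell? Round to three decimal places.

Row total (Party B) = 65; column total (Rural) = 221; grand total N = 520.
Expected count = (row total × column total) / N = 65 × 221 / 520 = 27.625.

27.625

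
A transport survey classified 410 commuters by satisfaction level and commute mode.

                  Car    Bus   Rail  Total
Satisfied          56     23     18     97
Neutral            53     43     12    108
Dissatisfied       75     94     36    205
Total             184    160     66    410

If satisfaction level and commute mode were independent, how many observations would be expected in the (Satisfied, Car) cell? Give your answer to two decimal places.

Row total (Satisfied) = 97; column total (Car) = 184; grand total N = 410.
Expected count = (row total × column total) / N = 97 × 184 / 410 = 43.53.

43.53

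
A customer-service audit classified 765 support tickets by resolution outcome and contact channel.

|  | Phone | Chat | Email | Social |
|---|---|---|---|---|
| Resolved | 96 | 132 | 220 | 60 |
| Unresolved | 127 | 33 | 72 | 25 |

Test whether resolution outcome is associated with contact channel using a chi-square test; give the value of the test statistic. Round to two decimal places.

Row totals: 508, 257. Column totals: 223, 165, 292, 85. Grand total N = 765.
Expected counts (row total × column total / N):
  Resolved, Phone: 508×223/765 = 148.084
  Resolved, Chat: 508×165/765 = 109.569
  Resolved, Email: 508×292/765 = 193.903
  Resolved, Social: 508×85/765 = 56.444
  Unresolved, Phone: 257×223/765 = 74.916
  Unresolved, Chat: 257×165/765 = 55.431
  Unresolved, Email: 257×292/765 = 98.097
  Unresolved, Social: 257×85/765 = 28.556
Contributions (O − E)²/E:
  (96 − 148.084)²/148.084 = 18.3189
  (132 − 109.569)²/109.569 = 4.5921
  (220 − 193.903)²/193.903 = 3.5123
  (60 − 56.444)²/56.444 = 0.2240
  (127 − 74.916)²/74.916 = 36.2105
  (33 − 55.431)²/55.431 = 9.0770
  (72 − 98.097)²/98.097 = 6.9427
  (25 − 28.556)²/28.556 = 0.4428
χ² = 18.3189 + 4.5921 + 3.5123 + 0.2240 + 36.2105 + 9.0770 + 6.9427 + 0.4428 = 79.32

79.32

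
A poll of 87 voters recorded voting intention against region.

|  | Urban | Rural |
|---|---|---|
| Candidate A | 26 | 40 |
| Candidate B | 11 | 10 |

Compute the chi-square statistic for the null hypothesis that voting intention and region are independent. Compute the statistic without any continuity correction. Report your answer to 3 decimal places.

1.099

Row totals: 66, 21. Column totals: 37, 50. Grand total N = 87.
Expected counts (row total × column total / N):
  Candidate A, Urban: 66×37/87 = 28.0690
  Candidate A, Rural: 66×50/87 = 37.9310
  Candidate B, Urban: 21×37/87 = 8.9310
  Candidate B, Rural: 21×50/87 = 12.0690
Contributions (O − E)²/E:
  (26 − 28.0690)²/28.0690 = 0.1525
  (40 − 37.9310)²/37.9310 = 0.1129
  (11 − 8.9310)²/8.9310 = 0.4793
  (10 − 12.0690)²/12.0690 = 0.3547
χ² = 0.1525 + 0.1129 + 0.4793 + 0.3547 = 1.099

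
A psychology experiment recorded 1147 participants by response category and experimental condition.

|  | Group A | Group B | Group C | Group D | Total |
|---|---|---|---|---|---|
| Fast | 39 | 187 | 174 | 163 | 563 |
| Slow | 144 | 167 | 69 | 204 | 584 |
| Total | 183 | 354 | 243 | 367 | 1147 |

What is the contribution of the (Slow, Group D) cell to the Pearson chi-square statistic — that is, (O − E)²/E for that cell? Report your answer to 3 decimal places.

Row total (Slow) = 584; column total (Group D) = 367; N = 1147.
Expected count E = 584 × 367 / 1147 = 186.85963.
Contribution = (O − E)²/E = (204 − 186.85963)² / 186.85963 = 1.572.

1.572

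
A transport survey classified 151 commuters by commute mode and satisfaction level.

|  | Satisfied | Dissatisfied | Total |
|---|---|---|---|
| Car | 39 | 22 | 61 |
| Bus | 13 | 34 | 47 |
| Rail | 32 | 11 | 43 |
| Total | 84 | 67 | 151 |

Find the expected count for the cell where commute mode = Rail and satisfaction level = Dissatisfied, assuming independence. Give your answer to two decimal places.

19.08

Row total (Rail) = 43; column total (Dissatisfied) = 67; grand total N = 151.
Expected count = (row total × column total) / N = 43 × 67 / 151 = 19.08.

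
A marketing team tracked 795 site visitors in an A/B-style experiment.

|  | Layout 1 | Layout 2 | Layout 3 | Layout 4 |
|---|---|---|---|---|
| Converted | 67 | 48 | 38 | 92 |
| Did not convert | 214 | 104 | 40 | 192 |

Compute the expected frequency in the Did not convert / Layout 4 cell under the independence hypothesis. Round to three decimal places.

196.478

Row total (Did not convert) = 550; column total (Layout 4) = 284; grand total N = 795.
Expected count = (row total × column total) / N = 550 × 284 / 795 = 196.478.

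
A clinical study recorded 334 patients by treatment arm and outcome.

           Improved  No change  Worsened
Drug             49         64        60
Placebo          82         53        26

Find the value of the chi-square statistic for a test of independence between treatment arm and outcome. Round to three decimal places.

22.387

Row totals: 173, 161. Column totals: 131, 117, 86. Grand total N = 334.
Expected counts (row total × column total / N):
  Drug, Improved: 173×131/334 = 67.8533
  Drug, No change: 173×117/334 = 60.6018
  Drug, Worsened: 173×86/334 = 44.5449
  Placebo, Improved: 161×131/334 = 63.1467
  Placebo, No change: 161×117/334 = 56.3982
  Placebo, Worsened: 161×86/334 = 41.4551
Contributions (O − E)²/E:
  (49 − 67.8533)²/67.8533 = 5.2385
  (64 − 60.6018)²/60.6018 = 0.1906
  (60 − 44.5449)²/44.5449 = 5.3622
  (82 − 63.1467)²/63.1467 = 5.6289
  (53 − 56.3982)²/56.3982 = 0.2048
  (26 − 41.4551)²/41.4551 = 5.7619
χ² = 5.2385 + 0.1906 + 5.3622 + 5.6289 + 0.2048 + 5.7619 = 22.387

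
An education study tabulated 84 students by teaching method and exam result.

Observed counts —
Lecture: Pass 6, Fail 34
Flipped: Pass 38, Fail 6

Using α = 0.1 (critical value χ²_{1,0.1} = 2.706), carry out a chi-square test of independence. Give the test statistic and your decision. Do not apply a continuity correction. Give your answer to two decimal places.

Row totals: 40, 44. Column totals: 44, 40. Grand total N = 84.
Expected counts (row total × column total / N):
  Lecture, Pass: 40×44/84 = 20.952
  Lecture, Fail: 40×40/84 = 19.048
  Flipped, Pass: 44×44/84 = 23.048
  Flipped, Fail: 44×40/84 = 20.952
Contributions (O − E)²/E:
  (6 − 20.952)²/20.952 = 10.6702
  (34 − 19.048)²/19.048 = 11.7368
  (38 − 23.048)²/23.048 = 9.6999
  (6 − 20.952)²/20.952 = 10.6702
χ² = 10.6702 + 11.7368 + 9.6999 + 10.6702 = 42.78
df = (2−1)(2−1) = 1. Since 42.78 > 2.706, reject the null hypothesis of independence at α = 0.1.

42.78; reject H₀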